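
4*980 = 3920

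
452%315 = 137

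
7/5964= 1/852 = 0.00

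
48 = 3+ 45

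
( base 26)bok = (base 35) 6KU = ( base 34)6XM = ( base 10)8080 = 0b1111110010000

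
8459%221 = 61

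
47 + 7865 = 7912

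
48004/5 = 9600+4/5 = 9600.80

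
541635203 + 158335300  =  699970503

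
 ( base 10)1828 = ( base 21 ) 431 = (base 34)1JQ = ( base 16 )724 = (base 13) aa8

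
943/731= 1 + 212/731 = 1.29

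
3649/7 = 521 + 2/7 = 521.29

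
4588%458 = 8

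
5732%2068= 1596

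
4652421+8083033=12735454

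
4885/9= 4885/9 = 542.78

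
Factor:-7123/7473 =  - 3^(-1)*17^1*47^( - 1)*53^(-1)*419^1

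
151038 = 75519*2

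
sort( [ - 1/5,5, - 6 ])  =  [ - 6, - 1/5, 5]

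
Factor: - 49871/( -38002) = 2^(- 1 ) * 19001^ ( - 1)*49871^1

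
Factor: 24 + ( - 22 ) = 2^1 = 2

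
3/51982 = 3/51982 = 0.00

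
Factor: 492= 2^2*3^1*41^1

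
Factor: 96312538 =2^1*7^2*29^1*33889^1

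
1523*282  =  429486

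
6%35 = 6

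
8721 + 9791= 18512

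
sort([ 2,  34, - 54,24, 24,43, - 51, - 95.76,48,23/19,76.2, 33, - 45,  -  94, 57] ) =[ - 95.76,- 94, - 54, - 51,  -  45,23/19,2, 24, 24,  33,34,43,48,57 , 76.2 ]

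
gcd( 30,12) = 6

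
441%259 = 182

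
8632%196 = 8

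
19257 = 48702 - 29445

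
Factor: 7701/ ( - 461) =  - 3^1*17^1*151^1 *461^( - 1) 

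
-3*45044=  - 135132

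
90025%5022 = 4651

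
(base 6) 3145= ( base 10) 713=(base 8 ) 1311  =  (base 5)10323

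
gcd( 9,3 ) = 3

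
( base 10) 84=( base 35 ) 2e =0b1010100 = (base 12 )70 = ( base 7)150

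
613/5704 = 613/5704 = 0.11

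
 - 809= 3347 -4156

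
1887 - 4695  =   - 2808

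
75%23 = 6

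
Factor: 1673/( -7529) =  - 7^1*239^1 * 7529^( - 1)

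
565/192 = 565/192 = 2.94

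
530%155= 65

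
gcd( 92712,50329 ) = 1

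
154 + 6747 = 6901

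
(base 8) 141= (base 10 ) 97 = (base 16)61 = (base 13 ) 76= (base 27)3g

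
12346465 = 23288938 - 10942473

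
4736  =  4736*1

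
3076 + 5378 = 8454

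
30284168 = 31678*956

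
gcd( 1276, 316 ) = 4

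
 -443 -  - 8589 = 8146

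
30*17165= 514950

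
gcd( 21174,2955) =3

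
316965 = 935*339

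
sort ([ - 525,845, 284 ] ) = [ - 525, 284,845 ] 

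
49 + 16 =65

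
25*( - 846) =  - 21150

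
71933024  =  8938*8048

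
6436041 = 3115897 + 3320144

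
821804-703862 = 117942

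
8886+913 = 9799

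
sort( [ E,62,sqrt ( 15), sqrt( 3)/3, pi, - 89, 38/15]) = [ - 89,  sqrt(3)/3,38/15,E,  pi,sqrt(15) , 62]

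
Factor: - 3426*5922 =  - 20288772  =  - 2^2 * 3^3*7^1*47^1*571^1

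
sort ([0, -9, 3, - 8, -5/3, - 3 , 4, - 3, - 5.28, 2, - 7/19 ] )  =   [ -9,-8 ,-5.28,-3, - 3, - 5/3, - 7/19,0,2, 3 , 4 ] 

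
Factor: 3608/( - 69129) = - 2^3*3^( - 2 )* 11^1*41^1*7681^(-1 ) 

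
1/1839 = 1/1839 =0.00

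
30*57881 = 1736430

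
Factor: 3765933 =3^4*19^1*2447^1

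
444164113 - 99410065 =344754048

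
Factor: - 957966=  - 2^1* 3^1*67^1*2383^1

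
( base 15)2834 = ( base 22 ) hgj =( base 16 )2197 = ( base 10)8599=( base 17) 1cce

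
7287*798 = 5815026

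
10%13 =10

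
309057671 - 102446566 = 206611105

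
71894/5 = 14378 + 4/5 = 14378.80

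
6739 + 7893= 14632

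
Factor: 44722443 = 3^1*14907481^1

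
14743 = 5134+9609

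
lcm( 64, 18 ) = 576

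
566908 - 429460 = 137448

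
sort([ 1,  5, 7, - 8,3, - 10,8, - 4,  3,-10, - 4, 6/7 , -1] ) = [ - 10, - 10, - 8,-4,-4 , - 1,  6/7, 1,3 , 3, 5, 7, 8] 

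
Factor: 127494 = 2^1*3^4*787^1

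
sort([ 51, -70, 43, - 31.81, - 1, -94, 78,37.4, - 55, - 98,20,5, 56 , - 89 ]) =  [ - 98, - 94, - 89, - 70, - 55, - 31.81, - 1  ,  5, 20  ,  37.4, 43, 51,  56, 78] 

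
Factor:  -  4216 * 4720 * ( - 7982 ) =2^8*5^1*13^1*17^1 * 31^1*59^1*307^1 = 158837968640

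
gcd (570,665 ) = 95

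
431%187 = 57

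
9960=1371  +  8589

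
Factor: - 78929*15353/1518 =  - 1211796937/1518 = - 2^( - 1)  *  3^ ( - 1) * 11^( - 1 )*13^1*23^ (  -  1)*1181^1*78929^1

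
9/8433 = 1/937 = 0.00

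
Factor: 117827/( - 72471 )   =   - 239/147 = - 3^( - 1)*7^( - 2)*239^1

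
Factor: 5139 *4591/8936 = 23593149/8936 = 2^( -3 )*3^2*571^1 * 1117^( - 1)*  4591^1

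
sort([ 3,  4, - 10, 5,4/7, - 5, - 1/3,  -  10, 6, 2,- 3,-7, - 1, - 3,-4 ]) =[ - 10, - 10, - 7, - 5, - 4, - 3, - 3, - 1,  -  1/3 , 4/7,2, 3,4,5,6 ]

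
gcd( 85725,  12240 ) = 45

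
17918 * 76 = 1361768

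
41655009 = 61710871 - 20055862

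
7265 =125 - - 7140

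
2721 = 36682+-33961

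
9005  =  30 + 8975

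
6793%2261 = 10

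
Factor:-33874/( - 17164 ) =16937/8582 = 2^( - 1 )*7^( - 1)*613^(  -  1)*16937^1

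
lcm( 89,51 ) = 4539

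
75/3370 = 15/674 = 0.02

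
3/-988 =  - 1 + 985/988= - 0.00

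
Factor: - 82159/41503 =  - 7^( - 2 ) * 97^1= - 97/49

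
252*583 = 146916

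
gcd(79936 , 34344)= 8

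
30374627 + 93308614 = 123683241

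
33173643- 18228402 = 14945241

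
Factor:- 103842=-2^1*3^4 * 641^1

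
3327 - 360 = 2967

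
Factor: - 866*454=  - 2^2 * 227^1 * 433^1 = -393164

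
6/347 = 6/347 = 0.02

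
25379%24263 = 1116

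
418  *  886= 370348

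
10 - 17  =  -7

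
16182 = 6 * 2697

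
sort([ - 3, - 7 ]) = [ - 7, - 3]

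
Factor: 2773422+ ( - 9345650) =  - 6572228 = -2^2* 13^1*211^1*599^1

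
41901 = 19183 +22718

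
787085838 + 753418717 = 1540504555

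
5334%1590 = 564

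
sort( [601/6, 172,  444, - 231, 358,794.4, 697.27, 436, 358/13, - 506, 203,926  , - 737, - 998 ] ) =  [ - 998, - 737, - 506, - 231 , 358/13  ,  601/6, 172, 203,358, 436, 444,697.27, 794.4,  926]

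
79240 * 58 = 4595920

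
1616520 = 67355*24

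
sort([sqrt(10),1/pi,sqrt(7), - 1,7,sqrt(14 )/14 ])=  [ - 1, sqrt( 14 )/14,1/pi,  sqrt(7),sqrt( 10),7]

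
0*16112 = 0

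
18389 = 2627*7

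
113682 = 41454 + 72228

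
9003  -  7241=1762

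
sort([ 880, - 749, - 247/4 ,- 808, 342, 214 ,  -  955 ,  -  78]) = [ - 955, - 808,- 749, - 78, - 247/4 , 214,342,880 ] 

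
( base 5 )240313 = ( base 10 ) 8833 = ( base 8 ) 21201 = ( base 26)D1J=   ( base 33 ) 83m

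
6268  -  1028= 5240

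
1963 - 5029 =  - 3066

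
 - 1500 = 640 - 2140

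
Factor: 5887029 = 3^1*29^1 *157^1* 431^1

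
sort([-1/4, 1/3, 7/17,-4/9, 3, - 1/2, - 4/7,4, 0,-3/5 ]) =[ - 3/5,-4/7,-1/2, - 4/9, - 1/4, 0, 1/3 , 7/17, 3,4]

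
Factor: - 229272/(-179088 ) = 2^( - 1 ) * 7^ (-1)*13^( - 1 )*233^1 = 233/182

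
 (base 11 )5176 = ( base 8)15313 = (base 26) a3l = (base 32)6mb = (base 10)6859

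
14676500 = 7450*1970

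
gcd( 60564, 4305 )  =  21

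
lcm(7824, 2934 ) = 23472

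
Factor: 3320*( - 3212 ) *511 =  - 5449222240 = - 2^5*5^1*7^1*11^1*73^2*83^1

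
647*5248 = 3395456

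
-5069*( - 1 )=5069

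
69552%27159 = 15234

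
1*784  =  784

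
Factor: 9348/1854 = 1558/309 = 2^1 * 3^( - 1)*19^1 *41^1*103^( - 1)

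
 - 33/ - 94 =33/94=0.35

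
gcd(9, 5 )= 1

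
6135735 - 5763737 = 371998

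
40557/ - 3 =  - 13519 +0/1 = - 13519.00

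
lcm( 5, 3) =15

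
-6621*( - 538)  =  3562098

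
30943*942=29148306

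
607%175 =82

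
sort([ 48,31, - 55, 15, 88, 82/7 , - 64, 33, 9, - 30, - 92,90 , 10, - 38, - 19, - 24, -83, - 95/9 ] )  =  [ - 92,-83, - 64, - 55,- 38, - 30,-24, - 19, - 95/9, 9, 10, 82/7,15, 31 , 33,48 , 88, 90 ]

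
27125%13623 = 13502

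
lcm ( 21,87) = 609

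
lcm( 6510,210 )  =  6510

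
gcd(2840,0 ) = 2840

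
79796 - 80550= - 754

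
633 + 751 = 1384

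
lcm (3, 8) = 24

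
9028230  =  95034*95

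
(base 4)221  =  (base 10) 41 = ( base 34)17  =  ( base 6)105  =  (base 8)51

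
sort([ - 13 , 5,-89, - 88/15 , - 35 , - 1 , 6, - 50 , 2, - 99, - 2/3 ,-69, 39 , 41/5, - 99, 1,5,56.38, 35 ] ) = [ - 99, - 99, - 89, - 69, - 50 ,-35, - 13 , - 88/15,-1, - 2/3,1, 2,5,5, 6, 41/5 , 35 , 39,56.38]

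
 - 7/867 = - 7/867 = -0.01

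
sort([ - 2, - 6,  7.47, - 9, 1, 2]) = [ - 9,-6, - 2,1, 2, 7.47]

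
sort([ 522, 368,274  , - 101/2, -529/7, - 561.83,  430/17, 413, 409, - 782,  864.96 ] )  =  [ - 782, - 561.83 , - 529/7, - 101/2, 430/17, 274,368, 409, 413, 522, 864.96]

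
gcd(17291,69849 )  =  1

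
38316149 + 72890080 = 111206229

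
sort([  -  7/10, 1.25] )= [ - 7/10, 1.25] 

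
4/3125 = 4/3125  =  0.00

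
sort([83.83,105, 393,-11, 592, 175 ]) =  [ - 11,83.83, 105, 175, 393,592]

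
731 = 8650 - 7919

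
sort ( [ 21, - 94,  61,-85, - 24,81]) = [  -  94, - 85, - 24,21,61,81]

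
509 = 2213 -1704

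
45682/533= 85+ 29/41  =  85.71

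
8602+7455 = 16057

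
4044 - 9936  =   - 5892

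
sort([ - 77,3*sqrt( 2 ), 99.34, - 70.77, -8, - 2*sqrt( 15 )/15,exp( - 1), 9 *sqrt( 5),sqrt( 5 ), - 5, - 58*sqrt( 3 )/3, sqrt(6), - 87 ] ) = [ - 87, - 77,-70.77, - 58* sqrt( 3)/3,-8,-5, - 2*sqrt( 15) /15, exp( -1),sqrt( 5) , sqrt(6),3*sqrt( 2 ),9*sqrt( 5),99.34]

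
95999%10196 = 4235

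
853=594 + 259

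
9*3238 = 29142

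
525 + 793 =1318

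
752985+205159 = 958144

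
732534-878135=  - 145601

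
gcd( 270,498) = 6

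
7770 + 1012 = 8782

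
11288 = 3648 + 7640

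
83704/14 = 5978 + 6/7  =  5978.86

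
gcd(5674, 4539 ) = 1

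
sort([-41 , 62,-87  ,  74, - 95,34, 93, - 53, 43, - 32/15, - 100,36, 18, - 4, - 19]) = [  -  100,-95, - 87, - 53, - 41, - 19, - 4,-32/15,  18,  34,  36 , 43, 62,  74,93 ]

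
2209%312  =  25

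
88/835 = 88/835 = 0.11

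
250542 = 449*558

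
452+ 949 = 1401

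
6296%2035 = 191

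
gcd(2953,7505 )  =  1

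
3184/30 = 106 + 2/15 = 106.13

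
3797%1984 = 1813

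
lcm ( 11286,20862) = 688446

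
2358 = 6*393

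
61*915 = 55815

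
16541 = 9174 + 7367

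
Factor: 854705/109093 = 5^1 * 127^ ( - 1)*199^1 = 995/127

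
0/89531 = 0 = 0.00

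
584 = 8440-7856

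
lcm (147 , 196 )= 588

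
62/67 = 62/67 = 0.93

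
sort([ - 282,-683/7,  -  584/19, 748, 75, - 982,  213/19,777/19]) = [ - 982, -282, -683/7,-584/19,213/19,777/19 , 75,748]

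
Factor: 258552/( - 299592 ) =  - 63/73 = -3^2*7^1* 73^( - 1) 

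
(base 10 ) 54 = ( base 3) 2000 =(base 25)24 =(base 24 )26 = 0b110110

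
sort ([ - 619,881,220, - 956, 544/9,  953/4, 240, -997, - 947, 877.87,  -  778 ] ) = [ - 997, - 956 , -947,- 778, - 619,544/9, 220, 953/4, 240,877.87, 881 ] 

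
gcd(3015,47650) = 5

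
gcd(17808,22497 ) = 3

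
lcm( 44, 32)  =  352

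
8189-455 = 7734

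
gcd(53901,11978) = 5989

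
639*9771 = 6243669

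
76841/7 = 76841/7 =10977.29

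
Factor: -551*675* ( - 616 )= 229105800 = 2^3*3^3 * 5^2*7^1 *11^1*19^1*29^1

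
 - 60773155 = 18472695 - 79245850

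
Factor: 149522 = 2^1*74761^1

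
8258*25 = 206450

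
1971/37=53 + 10/37 = 53.27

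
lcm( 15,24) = 120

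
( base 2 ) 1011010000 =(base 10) 720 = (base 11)5A5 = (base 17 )286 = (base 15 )330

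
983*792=778536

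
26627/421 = 26627/421 = 63.25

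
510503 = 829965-319462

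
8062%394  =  182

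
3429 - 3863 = -434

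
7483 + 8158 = 15641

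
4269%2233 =2036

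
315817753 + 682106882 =997924635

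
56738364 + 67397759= 124136123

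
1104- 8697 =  - 7593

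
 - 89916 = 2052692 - 2142608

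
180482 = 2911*62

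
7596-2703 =4893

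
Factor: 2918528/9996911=2^7*31^( - 1)*151^2 * 389^(-1 )*829^( - 1)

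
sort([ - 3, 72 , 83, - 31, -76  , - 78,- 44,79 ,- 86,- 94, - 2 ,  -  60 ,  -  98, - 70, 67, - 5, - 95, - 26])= [ -98, - 95, - 94 ,-86, - 78 , - 76, - 70 , - 60, - 44 , - 31, - 26,  -  5, - 3, - 2, 67, 72,79,83] 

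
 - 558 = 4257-4815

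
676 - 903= - 227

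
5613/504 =1871/168 = 11.14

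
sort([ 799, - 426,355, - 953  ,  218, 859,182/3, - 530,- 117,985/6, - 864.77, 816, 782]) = [ - 953, - 864.77, - 530,- 426 , - 117, 182/3,985/6,218,  355, 782, 799,816, 859]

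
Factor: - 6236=-2^2*1559^1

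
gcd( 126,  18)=18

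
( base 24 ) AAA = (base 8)13572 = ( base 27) 86g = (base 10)6010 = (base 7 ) 23344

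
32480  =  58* 560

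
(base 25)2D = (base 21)30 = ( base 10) 63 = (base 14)47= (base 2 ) 111111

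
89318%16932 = 4658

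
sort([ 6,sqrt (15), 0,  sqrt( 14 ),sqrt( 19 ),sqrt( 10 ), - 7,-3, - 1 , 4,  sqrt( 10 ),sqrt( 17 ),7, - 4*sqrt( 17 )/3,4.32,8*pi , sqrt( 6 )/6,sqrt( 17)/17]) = [- 7, - 4*sqrt( 17 ) /3, -3, - 1, 0,sqrt (17)/17,sqrt ( 6) /6,sqrt ( 10 ) , sqrt (10),sqrt( 14),  sqrt( 15),4,sqrt( 17), 4.32, sqrt( 19 ),  6,7,8*pi ] 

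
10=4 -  - 6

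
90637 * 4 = 362548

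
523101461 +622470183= 1145571644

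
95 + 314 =409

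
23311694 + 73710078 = 97021772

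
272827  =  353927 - 81100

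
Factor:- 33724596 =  - 2^2*3^1*127^1* 22129^1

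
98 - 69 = 29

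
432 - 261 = 171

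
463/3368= 463/3368 = 0.14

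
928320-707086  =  221234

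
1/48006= 1/48006 = 0.00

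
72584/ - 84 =  -  865+19/21 =-864.10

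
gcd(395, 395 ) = 395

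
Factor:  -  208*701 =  - 145808 = -2^4*13^1*701^1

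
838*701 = 587438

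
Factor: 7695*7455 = 57366225 = 3^5*5^2*7^1* 19^1*71^1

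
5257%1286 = 113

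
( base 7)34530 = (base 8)21211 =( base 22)I5J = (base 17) 1da1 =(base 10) 8841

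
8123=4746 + 3377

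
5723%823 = 785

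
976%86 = 30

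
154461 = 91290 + 63171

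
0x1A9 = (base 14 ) 225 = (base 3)120202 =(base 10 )425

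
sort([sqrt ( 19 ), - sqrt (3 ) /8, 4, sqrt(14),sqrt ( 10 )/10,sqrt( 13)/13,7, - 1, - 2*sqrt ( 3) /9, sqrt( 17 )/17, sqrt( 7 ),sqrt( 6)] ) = [ - 1,- 2*sqrt (3 )/9,-sqrt ( 3)/8, sqrt( 17)/17 , sqrt( 13)/13, sqrt(10 )/10, sqrt (6 ),  sqrt( 7), sqrt ( 14 ),4, sqrt (19 ),7]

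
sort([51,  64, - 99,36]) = [ - 99, 36, 51 , 64]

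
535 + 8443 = 8978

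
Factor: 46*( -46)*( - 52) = 2^4*13^1 * 23^2 = 110032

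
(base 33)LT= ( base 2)1011010010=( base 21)1d8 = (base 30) O2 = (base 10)722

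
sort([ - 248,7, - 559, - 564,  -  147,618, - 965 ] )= [-965, - 564, - 559, - 248, - 147,  7,  618 ] 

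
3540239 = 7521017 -3980778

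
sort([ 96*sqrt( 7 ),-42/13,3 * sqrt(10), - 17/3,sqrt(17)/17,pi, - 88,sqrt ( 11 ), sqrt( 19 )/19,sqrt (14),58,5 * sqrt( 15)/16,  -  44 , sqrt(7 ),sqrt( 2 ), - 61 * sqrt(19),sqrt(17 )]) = [-61 * sqrt ( 19), - 88  ,-44,-17/3, - 42/13,sqrt(19)/19,sqrt( 17)/17, 5*sqrt(15)/16,sqrt( 2), sqrt(7 ), pi, sqrt( 11),sqrt( 14),sqrt( 17), 3*sqrt( 10) , 58,96*sqrt(7) ] 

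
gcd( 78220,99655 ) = 5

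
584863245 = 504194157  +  80669088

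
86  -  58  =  28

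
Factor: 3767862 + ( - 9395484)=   -  2^1*3^1*7^1*11^1*13^1  *  937^1  =  - 5627622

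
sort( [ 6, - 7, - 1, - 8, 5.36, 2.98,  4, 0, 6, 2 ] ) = [-8, - 7, - 1, 0,2, 2.98,4, 5.36, 6 , 6]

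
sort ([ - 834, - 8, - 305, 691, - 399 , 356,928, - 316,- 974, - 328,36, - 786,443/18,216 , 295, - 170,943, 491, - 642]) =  [ - 974, - 834, - 786, - 642, - 399,-328 , - 316, - 305, - 170, - 8, 443/18, 36,216,295,356, 491,691,928,943] 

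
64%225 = 64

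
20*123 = 2460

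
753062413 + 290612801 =1043675214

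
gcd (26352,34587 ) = 1647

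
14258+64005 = 78263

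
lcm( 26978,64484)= 2643844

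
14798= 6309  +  8489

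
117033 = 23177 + 93856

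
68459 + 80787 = 149246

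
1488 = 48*31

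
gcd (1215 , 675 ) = 135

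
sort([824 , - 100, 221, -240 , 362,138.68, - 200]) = [ - 240, - 200, - 100, 138.68, 221,362, 824] 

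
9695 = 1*9695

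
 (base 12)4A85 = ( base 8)20405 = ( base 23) FMC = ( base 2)10000100000101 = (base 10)8453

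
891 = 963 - 72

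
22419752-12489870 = 9929882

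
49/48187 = 49/48187 = 0.00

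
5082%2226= 630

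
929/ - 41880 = - 929/41880 = - 0.02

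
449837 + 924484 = 1374321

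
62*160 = 9920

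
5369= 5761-392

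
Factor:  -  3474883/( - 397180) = 2^ ( - 2)*5^( - 1)*7^( - 1)*31^1 * 197^1 * 569^1*2837^( - 1 ) 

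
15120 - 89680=-74560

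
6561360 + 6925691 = 13487051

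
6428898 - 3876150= 2552748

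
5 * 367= 1835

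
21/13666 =21/13666= 0.00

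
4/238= 2/119 = 0.02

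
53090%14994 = 8108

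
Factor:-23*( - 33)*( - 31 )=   -  23529 = - 3^1*11^1*23^1 * 31^1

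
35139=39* 901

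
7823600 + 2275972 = 10099572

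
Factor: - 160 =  - 2^5*5^1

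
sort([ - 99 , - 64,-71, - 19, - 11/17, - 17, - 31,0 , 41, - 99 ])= [ - 99, - 99,-71, - 64,-31, - 19, - 17,- 11/17  ,  0,41] 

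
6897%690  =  687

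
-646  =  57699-58345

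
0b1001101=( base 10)77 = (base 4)1031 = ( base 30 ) 2h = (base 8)115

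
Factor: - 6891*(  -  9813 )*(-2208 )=-149308013664 = - 2^5*3^3*23^1*2297^1*3271^1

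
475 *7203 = 3421425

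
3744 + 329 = 4073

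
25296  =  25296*1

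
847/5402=847/5402 = 0.16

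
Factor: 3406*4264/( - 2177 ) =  - 2^4 * 7^( - 1)*13^2 * 41^1*131^1*311^(-1) = - 14523184/2177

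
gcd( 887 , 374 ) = 1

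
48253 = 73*661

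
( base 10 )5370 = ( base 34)4LW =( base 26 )7OE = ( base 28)6nm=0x14fa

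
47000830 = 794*59195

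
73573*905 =66583565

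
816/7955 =816/7955 = 0.10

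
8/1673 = 8/1673 = 0.00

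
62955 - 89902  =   - 26947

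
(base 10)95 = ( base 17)5a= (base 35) 2P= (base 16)5F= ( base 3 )10112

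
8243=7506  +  737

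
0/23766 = 0=0.00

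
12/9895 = 12/9895=0.00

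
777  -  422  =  355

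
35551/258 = 35551/258   =  137.79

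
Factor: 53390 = 2^1*5^1*19^1 *281^1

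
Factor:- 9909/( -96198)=3303/32066 = 2^( - 1 )*3^2*367^1*16033^( - 1 )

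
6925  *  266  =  1842050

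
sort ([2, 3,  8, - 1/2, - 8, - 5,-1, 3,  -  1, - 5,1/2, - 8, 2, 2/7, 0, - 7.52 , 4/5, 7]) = [ - 8, - 8, -7.52, - 5, - 5, - 1, - 1, - 1/2 , 0, 2/7,1/2,4/5, 2,2, 3,  3,7, 8]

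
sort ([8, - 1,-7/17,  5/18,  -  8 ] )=[- 8,-1,-7/17,  5/18, 8]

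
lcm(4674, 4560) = 186960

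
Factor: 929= 929^1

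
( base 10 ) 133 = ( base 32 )45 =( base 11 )111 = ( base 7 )250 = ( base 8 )205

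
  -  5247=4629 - 9876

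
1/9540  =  1/9540 =0.00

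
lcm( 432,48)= 432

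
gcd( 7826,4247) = 1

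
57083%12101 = 8679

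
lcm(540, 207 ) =12420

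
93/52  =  93/52 = 1.79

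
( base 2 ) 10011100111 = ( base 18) 3FD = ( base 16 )4E7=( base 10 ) 1255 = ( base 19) 391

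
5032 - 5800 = -768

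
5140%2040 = 1060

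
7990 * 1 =7990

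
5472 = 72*76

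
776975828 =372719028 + 404256800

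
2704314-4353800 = - 1649486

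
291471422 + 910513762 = 1201985184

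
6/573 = 2/191 = 0.01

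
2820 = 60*47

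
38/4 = 9+1/2 = 9.50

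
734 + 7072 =7806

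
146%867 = 146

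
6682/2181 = 6682/2181   =  3.06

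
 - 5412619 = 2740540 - 8153159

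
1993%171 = 112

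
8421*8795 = 74062695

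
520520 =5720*91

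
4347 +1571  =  5918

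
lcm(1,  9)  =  9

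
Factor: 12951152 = 2^4 * 809447^1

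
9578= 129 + 9449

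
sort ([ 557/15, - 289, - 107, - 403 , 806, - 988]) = [ - 988, - 403, - 289,  -  107 , 557/15, 806]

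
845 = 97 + 748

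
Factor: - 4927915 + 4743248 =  - 184667= -7^1*23^1 * 31^1*37^1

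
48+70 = 118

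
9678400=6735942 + 2942458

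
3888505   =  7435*523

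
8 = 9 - 1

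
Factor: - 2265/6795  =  -3^(-1) = - 1/3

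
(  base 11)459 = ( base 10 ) 548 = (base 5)4143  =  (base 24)mk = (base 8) 1044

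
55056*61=3358416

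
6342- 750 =5592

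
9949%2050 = 1749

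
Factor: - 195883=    - 195883^1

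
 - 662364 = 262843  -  925207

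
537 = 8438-7901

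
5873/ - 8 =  - 5873/8 = - 734.12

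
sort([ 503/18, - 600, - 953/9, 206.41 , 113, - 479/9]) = [ - 600,  -  953/9,-479/9, 503/18, 113 , 206.41]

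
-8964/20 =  - 449 + 4/5 = -448.20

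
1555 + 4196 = 5751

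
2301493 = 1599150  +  702343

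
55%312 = 55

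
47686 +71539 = 119225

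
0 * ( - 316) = 0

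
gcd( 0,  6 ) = 6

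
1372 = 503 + 869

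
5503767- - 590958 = 6094725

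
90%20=10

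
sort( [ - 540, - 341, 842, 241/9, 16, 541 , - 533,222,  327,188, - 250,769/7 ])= [  -  540 , - 533, - 341,  -  250 , 16,241/9 , 769/7,188, 222, 327,541, 842] 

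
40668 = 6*6778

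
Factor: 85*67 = 5^1*17^1*67^1 = 5695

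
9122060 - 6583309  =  2538751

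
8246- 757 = 7489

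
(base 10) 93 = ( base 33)2R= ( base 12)79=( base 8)135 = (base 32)2T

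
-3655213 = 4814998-8470211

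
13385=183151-169766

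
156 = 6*26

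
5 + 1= 6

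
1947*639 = 1244133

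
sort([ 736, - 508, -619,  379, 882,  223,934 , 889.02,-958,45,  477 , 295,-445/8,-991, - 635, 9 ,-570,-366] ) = [ - 991,-958,  -  635 , - 619, - 570,-508,- 366,-445/8, 9, 45,223, 295 , 379,  477,736, 882,889.02, 934] 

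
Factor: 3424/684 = 856/171 = 2^3*3^(-2 )* 19^( - 1)* 107^1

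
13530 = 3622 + 9908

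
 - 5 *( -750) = 3750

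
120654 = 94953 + 25701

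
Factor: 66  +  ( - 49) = 17 = 17^1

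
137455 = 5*27491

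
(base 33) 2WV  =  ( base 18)A17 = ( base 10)3265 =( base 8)6301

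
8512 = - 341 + 8853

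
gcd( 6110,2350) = 470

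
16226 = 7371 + 8855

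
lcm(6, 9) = 18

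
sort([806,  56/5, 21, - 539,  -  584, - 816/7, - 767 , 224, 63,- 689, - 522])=[  -  767, - 689, - 584,  -  539, - 522,  -  816/7, 56/5, 21,63,224,806]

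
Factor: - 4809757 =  - 79^1*107^1*569^1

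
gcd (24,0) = 24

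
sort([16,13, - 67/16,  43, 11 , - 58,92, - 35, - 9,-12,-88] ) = [ - 88, - 58, - 35, - 12, - 9,-67/16,  11, 13, 16, 43 , 92 ]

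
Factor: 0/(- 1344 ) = 0^1 = 0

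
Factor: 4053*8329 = 33757437 = 3^1 * 7^1*193^1* 8329^1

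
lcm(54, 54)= 54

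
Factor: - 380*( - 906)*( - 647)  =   - 222749160 = - 2^3*3^1*5^1*19^1*151^1*647^1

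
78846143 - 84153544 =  - 5307401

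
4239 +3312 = 7551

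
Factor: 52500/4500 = 35/3  =  3^(- 1 )*5^1*7^1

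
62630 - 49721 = 12909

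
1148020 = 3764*305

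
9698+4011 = 13709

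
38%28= 10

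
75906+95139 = 171045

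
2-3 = -1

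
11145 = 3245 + 7900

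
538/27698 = 269/13849 = 0.02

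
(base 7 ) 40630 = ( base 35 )83E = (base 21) 11A7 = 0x26bf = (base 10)9919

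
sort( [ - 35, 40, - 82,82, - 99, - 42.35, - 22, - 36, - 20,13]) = [ - 99, - 82, - 42.35, - 36, - 35, - 22, - 20, 13 , 40,82 ] 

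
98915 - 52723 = 46192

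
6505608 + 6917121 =13422729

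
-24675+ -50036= - 74711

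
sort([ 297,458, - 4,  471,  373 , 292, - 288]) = [ - 288, - 4,  292, 297, 373, 458 , 471 ]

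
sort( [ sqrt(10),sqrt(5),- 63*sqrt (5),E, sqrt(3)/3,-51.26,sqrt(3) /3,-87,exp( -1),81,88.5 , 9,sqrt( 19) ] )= [ - 63*sqrt(5 ), - 87,  -  51.26 , exp( - 1 ),  sqrt( 3)/3, sqrt( 3 ) /3,  sqrt(5)  ,  E , sqrt( 10 ),sqrt( 19), 9,81,88.5] 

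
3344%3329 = 15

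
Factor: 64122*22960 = 1472241120 = 2^5 *3^1*5^1*7^1*41^1*10687^1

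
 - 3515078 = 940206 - 4455284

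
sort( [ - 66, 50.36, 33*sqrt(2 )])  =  [-66,  33*sqrt( 2),50.36] 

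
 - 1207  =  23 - 1230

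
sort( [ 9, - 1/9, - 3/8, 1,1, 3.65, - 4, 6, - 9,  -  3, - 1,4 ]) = [ - 9, - 4, - 3 , - 1,-3/8, - 1/9, 1, 1, 3.65,4, 6, 9] 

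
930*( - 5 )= - 4650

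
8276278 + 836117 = 9112395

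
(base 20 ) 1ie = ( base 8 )1406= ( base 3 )1001200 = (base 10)774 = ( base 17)2b9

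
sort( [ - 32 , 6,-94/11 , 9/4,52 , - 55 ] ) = [ - 55, - 32,-94/11,9/4 , 6,52] 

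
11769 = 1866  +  9903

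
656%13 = 6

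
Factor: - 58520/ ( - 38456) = 5^1*7^1*23^( - 1) = 35/23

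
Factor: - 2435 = - 5^1 * 487^1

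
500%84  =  80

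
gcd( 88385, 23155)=55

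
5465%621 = 497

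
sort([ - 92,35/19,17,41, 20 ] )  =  [ - 92,35/19,  17,20, 41 ]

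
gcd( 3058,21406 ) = 3058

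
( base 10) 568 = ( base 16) 238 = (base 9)701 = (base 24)ng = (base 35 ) G8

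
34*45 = 1530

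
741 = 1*741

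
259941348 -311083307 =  - 51141959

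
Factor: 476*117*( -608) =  - 33860736 =-2^7*3^2*7^1*13^1*17^1*19^1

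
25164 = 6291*4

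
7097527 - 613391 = 6484136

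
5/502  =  5/502=0.01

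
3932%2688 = 1244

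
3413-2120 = 1293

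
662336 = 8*82792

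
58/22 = 29/11 = 2.64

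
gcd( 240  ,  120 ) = 120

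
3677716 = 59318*62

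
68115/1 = 68115 = 68115.00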